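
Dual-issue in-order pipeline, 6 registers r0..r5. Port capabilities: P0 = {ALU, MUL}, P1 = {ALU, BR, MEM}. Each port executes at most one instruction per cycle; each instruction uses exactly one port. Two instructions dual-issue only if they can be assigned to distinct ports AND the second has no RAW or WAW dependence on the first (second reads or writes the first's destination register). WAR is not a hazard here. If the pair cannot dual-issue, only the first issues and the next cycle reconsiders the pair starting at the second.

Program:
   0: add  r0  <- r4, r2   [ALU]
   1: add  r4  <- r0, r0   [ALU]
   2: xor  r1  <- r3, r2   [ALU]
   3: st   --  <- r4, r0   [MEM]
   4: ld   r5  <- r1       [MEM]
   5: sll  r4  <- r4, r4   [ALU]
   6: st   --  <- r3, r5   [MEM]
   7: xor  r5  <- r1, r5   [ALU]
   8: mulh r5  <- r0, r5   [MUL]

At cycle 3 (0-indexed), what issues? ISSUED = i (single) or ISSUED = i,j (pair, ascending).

ISSUED = 4,5

[0] i0  add.ALU  -- RAW r0
[1] i1+i2  add.ALU;xor.ALU  -- dual
[2] i3  st.MEM  -- no-port MEM/MEM
[3] i4+i5  ld.MEM;sll.ALU  -- dual
[4] i6+i7  st.MEM;xor.ALU  -- dual
[5] i8  mulh.MUL  -- tail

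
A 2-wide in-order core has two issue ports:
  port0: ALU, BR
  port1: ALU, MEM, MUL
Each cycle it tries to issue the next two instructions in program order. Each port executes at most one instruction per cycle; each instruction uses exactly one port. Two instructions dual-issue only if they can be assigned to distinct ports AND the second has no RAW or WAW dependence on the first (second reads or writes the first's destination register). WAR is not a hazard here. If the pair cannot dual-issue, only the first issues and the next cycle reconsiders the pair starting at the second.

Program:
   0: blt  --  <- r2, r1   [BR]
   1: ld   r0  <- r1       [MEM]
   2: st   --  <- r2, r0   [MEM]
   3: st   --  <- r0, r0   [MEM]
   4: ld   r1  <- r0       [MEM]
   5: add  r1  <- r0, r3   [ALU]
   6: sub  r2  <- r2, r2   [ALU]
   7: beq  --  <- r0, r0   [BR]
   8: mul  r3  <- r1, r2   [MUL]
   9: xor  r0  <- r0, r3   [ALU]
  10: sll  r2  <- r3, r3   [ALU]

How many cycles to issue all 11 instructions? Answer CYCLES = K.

CYCLES = 7

#0 head=0: blt.BR/ld.MEM i0+i1 pair
#1 head=2: st.MEM i2 no-port MEM/MEM
#2 head=3: st.MEM i3 no-port MEM/MEM
#3 head=4: ld.MEM i4 WAW r1
#4 head=5: add.ALU/sub.ALU i5+i6 pair
#5 head=7: beq.BR/mul.MUL i7+i8 pair
#6 head=9: xor.ALU/sll.ALU i9+i10 pair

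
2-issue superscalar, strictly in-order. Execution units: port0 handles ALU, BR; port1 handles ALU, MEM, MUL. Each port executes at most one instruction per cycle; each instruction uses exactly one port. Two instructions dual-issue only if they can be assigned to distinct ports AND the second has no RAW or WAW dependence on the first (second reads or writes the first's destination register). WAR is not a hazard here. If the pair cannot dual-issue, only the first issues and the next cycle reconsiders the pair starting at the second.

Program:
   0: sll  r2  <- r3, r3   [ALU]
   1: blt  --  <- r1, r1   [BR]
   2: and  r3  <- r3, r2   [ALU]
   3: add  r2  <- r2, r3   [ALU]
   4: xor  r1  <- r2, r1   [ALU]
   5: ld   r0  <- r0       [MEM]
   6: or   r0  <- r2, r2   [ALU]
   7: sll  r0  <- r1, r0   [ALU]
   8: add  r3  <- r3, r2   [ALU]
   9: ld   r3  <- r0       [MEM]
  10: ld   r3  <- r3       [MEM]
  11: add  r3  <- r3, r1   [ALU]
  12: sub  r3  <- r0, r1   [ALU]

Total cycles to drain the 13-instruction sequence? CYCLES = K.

0. sll/blt @i0+i1  | dual
1. and @i2  | RAW r3
2. add @i3  | RAW r2
3. xor/ld @i4+i5  | dual
4. or @i6  | RAW+WAW r0
5. sll/add @i7+i8  | dual
6. ld @i9  | no-port MEM/MEM
7. ld @i10  | RAW+WAW r3
8. add @i11  | WAW r3
9. sub @i12  | tail

CYCLES = 10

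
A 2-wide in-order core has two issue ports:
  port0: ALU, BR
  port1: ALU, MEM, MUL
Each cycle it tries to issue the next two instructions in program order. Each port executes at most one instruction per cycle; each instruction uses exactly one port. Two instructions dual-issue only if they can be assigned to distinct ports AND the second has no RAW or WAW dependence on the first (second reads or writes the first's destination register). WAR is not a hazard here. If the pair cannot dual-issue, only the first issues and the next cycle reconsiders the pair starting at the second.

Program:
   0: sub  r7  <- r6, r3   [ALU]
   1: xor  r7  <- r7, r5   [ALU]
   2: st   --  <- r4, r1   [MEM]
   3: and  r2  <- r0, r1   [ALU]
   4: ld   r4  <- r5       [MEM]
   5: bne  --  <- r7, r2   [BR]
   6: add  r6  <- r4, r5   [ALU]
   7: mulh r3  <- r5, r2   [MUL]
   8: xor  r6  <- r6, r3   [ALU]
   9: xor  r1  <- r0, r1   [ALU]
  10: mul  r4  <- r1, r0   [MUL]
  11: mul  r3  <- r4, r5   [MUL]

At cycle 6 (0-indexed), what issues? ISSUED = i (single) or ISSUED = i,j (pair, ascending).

ISSUED = 10

  cy0 -> i0 (sub.ALU) RAW+WAW r7
  cy1 -> i1&i2 (xor.ALU/st.MEM) 2-wide
  cy2 -> i3&i4 (and.ALU/ld.MEM) 2-wide
  cy3 -> i5&i6 (bne.BR/add.ALU) 2-wide
  cy4 -> i7 (mulh.MUL) RAW r3
  cy5 -> i8&i9 (xor.ALU/xor.ALU) 2-wide
  cy6 -> i10 (mul.MUL) no-port MUL/MUL
  cy7 -> i11 (mul.MUL) tail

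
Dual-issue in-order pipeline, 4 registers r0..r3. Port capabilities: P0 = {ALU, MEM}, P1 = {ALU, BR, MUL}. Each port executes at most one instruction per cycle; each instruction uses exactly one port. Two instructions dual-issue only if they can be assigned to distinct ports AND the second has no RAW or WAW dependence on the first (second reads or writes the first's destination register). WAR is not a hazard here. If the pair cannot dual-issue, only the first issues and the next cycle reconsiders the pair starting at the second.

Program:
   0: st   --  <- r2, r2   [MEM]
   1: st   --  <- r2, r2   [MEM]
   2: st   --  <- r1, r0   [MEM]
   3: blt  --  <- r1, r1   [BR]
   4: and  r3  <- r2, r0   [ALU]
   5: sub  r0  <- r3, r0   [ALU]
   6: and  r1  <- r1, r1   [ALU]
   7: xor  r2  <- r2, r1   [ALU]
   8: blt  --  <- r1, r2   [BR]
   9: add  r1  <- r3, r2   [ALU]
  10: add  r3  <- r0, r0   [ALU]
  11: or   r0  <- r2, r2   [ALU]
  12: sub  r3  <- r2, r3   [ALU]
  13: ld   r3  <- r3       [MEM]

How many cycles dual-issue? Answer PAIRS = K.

0. st @i0  | no-port MEM/MEM
1. st @i1  | no-port MEM/MEM
2. st;blt @i2,i3  | dual
3. and @i4  | RAW r3
4. sub;and @i5,i6  | dual
5. xor @i7  | RAW r2
6. blt;add @i8,i9  | dual
7. add;or @i10,i11  | dual
8. sub @i12  | RAW+WAW r3
9. ld @i13  | tail

PAIRS = 4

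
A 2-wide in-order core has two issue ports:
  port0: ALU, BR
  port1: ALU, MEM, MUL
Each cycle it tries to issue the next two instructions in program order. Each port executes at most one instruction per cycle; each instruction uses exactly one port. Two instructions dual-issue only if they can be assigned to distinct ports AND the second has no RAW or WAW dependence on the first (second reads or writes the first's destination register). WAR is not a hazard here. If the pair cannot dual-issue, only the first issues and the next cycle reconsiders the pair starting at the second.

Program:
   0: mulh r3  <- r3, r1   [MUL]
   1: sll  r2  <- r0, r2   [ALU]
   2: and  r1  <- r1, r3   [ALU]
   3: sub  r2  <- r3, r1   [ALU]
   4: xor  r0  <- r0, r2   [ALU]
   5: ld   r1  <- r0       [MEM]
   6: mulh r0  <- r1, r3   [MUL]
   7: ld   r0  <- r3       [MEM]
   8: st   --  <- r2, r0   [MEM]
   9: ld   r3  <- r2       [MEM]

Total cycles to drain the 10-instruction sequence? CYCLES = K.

c0: i0+i1 mulh.MUL;sll.ALU  2-wide
c1: i2 and.ALU  RAW r1
c2: i3 sub.ALU  RAW r2
c3: i4 xor.ALU  RAW r0
c4: i5 ld.MEM  no-port MEM/MUL
c5: i6 mulh.MUL  no-port MUL/MEM
c6: i7 ld.MEM  no-port MEM/MEM
c7: i8 st.MEM  no-port MEM/MEM
c8: i9 ld.MEM  tail

CYCLES = 9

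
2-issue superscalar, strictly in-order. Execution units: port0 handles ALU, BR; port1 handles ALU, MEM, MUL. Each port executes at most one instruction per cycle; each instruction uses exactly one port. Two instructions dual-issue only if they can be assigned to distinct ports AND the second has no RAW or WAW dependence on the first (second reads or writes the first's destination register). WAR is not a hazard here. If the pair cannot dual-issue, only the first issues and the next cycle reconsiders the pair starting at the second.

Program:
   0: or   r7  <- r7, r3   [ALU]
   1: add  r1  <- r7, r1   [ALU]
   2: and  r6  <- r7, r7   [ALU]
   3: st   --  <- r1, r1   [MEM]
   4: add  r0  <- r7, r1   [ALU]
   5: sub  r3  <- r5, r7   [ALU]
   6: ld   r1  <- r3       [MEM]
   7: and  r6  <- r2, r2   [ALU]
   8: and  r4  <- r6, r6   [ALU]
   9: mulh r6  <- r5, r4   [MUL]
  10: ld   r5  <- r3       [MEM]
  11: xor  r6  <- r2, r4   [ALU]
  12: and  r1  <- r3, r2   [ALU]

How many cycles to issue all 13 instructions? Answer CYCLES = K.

#0 head=0: or i0 RAW r7
#1 head=1: add+and i1/i2 pair
#2 head=3: st+add i3/i4 pair
#3 head=5: sub i5 RAW r3
#4 head=6: ld+and i6/i7 pair
#5 head=8: and i8 RAW r4
#6 head=9: mulh i9 no-port MUL/MEM
#7 head=10: ld+xor i10/i11 pair
#8 head=12: and i12 tail

CYCLES = 9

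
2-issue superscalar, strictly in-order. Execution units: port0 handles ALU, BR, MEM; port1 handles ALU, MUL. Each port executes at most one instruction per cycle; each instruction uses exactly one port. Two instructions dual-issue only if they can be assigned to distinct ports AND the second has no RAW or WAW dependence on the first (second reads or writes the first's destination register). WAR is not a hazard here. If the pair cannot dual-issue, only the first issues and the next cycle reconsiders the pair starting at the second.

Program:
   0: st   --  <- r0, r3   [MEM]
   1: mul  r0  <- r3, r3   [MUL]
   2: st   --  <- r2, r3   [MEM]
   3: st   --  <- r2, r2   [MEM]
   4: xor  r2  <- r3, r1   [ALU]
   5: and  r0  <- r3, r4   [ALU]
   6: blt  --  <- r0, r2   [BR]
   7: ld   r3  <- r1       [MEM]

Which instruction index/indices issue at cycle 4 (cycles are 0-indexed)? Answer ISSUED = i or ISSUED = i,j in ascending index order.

0. st.MEM;mul.MUL @i0&i1  | pair
1. st.MEM @i2  | no-port MEM/MEM
2. st.MEM;xor.ALU @i3&i4  | pair
3. and.ALU @i5  | RAW r0
4. blt.BR @i6  | no-port BR/MEM
5. ld.MEM @i7  | tail

ISSUED = 6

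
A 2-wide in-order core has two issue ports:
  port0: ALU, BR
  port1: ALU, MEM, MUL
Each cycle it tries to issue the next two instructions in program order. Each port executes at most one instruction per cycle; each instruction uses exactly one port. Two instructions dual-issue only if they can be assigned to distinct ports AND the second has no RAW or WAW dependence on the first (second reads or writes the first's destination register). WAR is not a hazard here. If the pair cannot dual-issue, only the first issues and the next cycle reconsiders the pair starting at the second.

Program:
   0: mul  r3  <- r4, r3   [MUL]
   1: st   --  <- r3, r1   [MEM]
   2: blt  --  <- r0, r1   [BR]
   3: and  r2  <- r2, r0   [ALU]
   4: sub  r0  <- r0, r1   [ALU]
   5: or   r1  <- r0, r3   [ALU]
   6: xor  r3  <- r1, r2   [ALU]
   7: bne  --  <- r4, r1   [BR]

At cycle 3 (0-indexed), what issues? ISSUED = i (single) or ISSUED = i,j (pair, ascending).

ISSUED = 5

t=0 i0:mul.MUL ; no-port MUL/MEM
t=1 i1+i2:st.MEM;blt.BR ; dual
t=2 i3+i4:and.ALU;sub.ALU ; dual
t=3 i5:or.ALU ; RAW r1
t=4 i6+i7:xor.ALU;bne.BR ; dual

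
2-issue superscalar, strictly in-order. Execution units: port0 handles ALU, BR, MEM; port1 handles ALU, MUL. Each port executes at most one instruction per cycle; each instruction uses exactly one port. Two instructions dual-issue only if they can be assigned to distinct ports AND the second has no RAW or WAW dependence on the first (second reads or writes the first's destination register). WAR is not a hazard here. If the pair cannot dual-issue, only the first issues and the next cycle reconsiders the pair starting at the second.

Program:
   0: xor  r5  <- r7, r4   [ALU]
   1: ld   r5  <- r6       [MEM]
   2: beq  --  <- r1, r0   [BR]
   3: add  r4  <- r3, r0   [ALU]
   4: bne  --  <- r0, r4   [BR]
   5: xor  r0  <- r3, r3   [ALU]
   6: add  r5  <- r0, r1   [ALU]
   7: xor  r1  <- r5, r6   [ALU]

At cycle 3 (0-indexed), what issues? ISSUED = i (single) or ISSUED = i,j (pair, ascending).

t=0 i0:xor ; WAW r5
t=1 i1:ld ; no-port MEM/BR
t=2 i2/i3:beq+add ; dual
t=3 i4/i5:bne+xor ; dual
t=4 i6:add ; RAW r5
t=5 i7:xor ; tail

ISSUED = 4,5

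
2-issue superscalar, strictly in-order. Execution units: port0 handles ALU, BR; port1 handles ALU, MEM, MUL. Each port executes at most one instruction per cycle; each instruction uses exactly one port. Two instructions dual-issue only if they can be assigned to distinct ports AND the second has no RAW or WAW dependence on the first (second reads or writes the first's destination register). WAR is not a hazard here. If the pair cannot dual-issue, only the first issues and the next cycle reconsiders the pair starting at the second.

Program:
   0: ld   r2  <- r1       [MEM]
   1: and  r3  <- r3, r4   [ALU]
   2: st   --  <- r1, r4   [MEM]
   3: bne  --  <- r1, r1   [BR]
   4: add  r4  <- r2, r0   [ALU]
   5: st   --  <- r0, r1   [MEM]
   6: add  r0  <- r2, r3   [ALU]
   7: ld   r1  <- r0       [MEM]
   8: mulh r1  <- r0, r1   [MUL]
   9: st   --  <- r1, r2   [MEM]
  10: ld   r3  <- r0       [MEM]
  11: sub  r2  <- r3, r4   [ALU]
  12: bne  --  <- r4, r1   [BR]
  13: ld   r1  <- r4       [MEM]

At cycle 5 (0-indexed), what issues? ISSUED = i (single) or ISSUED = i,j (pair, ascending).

0. ld/and @i0&i1  | 2-wide
1. st/bne @i2&i3  | 2-wide
2. add/st @i4&i5  | 2-wide
3. add @i6  | RAW r0
4. ld @i7  | no-port MEM/MUL
5. mulh @i8  | no-port MUL/MEM
6. st @i9  | no-port MEM/MEM
7. ld @i10  | RAW r3
8. sub/bne @i11&i12  | 2-wide
9. ld @i13  | tail

ISSUED = 8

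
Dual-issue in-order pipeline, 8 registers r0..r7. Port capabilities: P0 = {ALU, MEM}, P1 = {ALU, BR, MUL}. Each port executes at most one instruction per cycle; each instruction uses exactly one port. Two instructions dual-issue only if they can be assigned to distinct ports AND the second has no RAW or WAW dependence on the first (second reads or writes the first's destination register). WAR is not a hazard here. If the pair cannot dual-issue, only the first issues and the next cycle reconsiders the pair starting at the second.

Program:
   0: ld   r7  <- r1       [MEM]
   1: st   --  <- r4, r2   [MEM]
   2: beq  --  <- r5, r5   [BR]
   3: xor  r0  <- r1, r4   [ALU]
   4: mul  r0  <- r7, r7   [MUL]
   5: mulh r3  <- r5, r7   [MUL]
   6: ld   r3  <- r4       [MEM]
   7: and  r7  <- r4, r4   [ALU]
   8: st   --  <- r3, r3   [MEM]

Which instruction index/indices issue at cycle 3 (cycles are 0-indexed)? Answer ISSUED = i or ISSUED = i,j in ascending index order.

t=0 i0:ld ; no-port MEM/MEM
t=1 i1+i2:st beq ; 2-wide
t=2 i3:xor ; WAW r0
t=3 i4:mul ; no-port MUL/MUL
t=4 i5:mulh ; WAW r3
t=5 i6+i7:ld and ; 2-wide
t=6 i8:st ; tail

ISSUED = 4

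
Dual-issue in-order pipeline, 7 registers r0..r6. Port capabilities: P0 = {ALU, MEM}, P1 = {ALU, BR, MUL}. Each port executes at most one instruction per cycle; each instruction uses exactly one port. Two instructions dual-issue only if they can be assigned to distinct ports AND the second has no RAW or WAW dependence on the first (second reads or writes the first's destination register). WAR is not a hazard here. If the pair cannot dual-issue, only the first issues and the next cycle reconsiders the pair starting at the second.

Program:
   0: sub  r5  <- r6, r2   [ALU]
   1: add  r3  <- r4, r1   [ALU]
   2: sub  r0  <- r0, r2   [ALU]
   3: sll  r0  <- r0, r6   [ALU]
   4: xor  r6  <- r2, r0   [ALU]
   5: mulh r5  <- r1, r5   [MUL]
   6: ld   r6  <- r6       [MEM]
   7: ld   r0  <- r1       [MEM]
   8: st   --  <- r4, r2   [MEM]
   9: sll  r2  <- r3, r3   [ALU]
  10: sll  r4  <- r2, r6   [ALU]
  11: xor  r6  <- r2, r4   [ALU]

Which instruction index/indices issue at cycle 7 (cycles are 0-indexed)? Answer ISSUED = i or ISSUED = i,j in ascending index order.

ISSUED = 10

  cy0 -> i0,i1 (sub.ALU+add.ALU) 2-wide
  cy1 -> i2 (sub.ALU) RAW+WAW r0
  cy2 -> i3 (sll.ALU) RAW r0
  cy3 -> i4,i5 (xor.ALU+mulh.MUL) 2-wide
  cy4 -> i6 (ld.MEM) no-port MEM/MEM
  cy5 -> i7 (ld.MEM) no-port MEM/MEM
  cy6 -> i8,i9 (st.MEM+sll.ALU) 2-wide
  cy7 -> i10 (sll.ALU) RAW r4
  cy8 -> i11 (xor.ALU) tail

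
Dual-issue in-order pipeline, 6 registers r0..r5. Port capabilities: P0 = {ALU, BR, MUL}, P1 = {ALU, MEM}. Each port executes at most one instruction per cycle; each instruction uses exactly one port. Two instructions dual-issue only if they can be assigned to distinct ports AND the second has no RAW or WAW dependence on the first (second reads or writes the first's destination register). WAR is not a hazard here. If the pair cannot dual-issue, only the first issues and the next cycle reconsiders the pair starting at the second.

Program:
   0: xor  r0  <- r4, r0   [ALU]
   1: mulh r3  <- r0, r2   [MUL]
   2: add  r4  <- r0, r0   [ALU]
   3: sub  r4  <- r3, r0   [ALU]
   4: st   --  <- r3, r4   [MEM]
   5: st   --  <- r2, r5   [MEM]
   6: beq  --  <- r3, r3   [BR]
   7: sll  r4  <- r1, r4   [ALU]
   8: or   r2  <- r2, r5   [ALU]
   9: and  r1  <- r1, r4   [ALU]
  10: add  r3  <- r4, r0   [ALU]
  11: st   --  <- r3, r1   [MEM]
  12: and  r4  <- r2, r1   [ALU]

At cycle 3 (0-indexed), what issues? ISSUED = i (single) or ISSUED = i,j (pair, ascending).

t=0 i0:xor.ALU ; RAW r0
t=1 i1/i2:mulh.MUL/add.ALU ; 2-wide
t=2 i3:sub.ALU ; RAW r4
t=3 i4:st.MEM ; no-port MEM/MEM
t=4 i5/i6:st.MEM/beq.BR ; 2-wide
t=5 i7/i8:sll.ALU/or.ALU ; 2-wide
t=6 i9/i10:and.ALU/add.ALU ; 2-wide
t=7 i11/i12:st.MEM/and.ALU ; 2-wide

ISSUED = 4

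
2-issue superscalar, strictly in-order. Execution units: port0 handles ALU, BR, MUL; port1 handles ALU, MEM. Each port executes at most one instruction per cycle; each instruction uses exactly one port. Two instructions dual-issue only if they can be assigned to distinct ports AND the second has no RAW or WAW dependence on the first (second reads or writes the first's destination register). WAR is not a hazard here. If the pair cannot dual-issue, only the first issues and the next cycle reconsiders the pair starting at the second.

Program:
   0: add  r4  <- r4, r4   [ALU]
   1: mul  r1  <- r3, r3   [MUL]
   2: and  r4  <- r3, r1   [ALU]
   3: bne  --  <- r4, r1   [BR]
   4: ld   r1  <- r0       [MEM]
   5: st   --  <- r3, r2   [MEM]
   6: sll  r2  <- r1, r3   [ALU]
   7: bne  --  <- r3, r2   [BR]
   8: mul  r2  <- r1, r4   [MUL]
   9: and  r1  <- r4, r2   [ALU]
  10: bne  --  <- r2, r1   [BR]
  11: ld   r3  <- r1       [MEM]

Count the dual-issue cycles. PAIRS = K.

t=0 i0,i1:add.ALU;mul.MUL ; 2-wide
t=1 i2:and.ALU ; RAW r4
t=2 i3,i4:bne.BR;ld.MEM ; 2-wide
t=3 i5,i6:st.MEM;sll.ALU ; 2-wide
t=4 i7:bne.BR ; no-port BR/MUL
t=5 i8:mul.MUL ; RAW r2
t=6 i9:and.ALU ; RAW r1
t=7 i10,i11:bne.BR;ld.MEM ; 2-wide

PAIRS = 4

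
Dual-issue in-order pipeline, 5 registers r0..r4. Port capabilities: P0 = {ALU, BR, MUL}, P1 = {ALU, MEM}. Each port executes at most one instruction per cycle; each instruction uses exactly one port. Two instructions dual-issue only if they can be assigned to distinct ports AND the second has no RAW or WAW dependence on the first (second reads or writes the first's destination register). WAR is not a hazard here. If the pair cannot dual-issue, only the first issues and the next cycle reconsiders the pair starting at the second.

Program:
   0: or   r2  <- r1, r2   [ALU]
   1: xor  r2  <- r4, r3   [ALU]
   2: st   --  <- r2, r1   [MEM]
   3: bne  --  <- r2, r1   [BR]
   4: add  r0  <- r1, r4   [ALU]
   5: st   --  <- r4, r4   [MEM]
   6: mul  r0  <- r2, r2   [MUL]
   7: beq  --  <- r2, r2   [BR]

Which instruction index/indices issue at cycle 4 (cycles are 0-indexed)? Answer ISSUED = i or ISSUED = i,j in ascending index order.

ISSUED = 6

t=0 i0:or.ALU ; WAW r2
t=1 i1:xor.ALU ; RAW r2
t=2 i2,i3:st.MEM;bne.BR ; pair
t=3 i4,i5:add.ALU;st.MEM ; pair
t=4 i6:mul.MUL ; no-port MUL/BR
t=5 i7:beq.BR ; tail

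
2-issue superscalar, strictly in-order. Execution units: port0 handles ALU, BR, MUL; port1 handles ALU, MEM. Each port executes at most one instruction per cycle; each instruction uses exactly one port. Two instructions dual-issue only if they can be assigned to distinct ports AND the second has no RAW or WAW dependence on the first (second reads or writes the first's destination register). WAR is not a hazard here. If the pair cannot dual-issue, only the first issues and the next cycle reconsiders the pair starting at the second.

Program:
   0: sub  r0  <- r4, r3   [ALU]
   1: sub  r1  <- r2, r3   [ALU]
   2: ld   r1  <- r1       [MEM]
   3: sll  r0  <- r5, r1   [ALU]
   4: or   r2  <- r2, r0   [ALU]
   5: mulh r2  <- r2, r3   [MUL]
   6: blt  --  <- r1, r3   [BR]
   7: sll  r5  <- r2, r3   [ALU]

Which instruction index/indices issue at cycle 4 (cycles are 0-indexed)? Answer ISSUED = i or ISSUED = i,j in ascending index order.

ISSUED = 5

t=0 i0,i1:sub.ALU sub.ALU ; pair
t=1 i2:ld.MEM ; RAW r1
t=2 i3:sll.ALU ; RAW r0
t=3 i4:or.ALU ; RAW+WAW r2
t=4 i5:mulh.MUL ; no-port MUL/BR
t=5 i6,i7:blt.BR sll.ALU ; pair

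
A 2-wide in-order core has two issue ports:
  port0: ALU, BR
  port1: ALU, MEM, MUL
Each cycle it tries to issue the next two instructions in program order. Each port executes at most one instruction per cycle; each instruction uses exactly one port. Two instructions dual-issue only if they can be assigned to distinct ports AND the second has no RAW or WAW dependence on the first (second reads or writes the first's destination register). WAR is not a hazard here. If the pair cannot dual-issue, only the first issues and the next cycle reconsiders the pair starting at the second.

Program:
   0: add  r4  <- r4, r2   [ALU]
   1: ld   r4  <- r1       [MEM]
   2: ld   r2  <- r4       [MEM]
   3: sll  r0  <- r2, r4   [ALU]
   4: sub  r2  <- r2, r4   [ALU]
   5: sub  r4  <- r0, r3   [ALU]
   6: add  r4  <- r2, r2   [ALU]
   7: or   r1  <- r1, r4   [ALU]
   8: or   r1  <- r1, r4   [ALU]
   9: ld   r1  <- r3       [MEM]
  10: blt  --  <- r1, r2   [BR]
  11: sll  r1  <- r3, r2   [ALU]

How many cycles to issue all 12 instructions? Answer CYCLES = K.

CYCLES = 10

c0: i0 add  WAW r4
c1: i1 ld  no-port MEM/MEM
c2: i2 ld  RAW r2
c3: i3&i4 sll sub  pair
c4: i5 sub  WAW r4
c5: i6 add  RAW r4
c6: i7 or  RAW+WAW r1
c7: i8 or  WAW r1
c8: i9 ld  RAW r1
c9: i10&i11 blt sll  pair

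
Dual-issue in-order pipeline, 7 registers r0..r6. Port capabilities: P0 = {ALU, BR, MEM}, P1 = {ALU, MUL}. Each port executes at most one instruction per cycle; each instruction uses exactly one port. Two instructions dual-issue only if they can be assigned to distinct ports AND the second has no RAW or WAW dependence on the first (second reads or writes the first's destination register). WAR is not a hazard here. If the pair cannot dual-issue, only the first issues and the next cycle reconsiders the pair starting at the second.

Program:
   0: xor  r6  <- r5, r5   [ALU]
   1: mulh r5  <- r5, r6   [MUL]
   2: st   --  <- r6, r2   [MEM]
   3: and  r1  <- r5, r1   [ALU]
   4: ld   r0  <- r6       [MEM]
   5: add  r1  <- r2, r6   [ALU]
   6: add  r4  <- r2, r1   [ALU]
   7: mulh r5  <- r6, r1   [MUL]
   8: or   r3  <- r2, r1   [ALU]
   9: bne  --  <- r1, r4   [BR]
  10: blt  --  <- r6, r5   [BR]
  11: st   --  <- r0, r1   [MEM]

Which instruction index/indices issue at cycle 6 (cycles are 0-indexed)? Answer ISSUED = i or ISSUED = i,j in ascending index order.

c0: i0 xor.ALU  RAW r6
c1: i1/i2 mulh.MUL st.MEM  dual
c2: i3/i4 and.ALU ld.MEM  dual
c3: i5 add.ALU  RAW r1
c4: i6/i7 add.ALU mulh.MUL  dual
c5: i8/i9 or.ALU bne.BR  dual
c6: i10 blt.BR  no-port BR/MEM
c7: i11 st.MEM  tail

ISSUED = 10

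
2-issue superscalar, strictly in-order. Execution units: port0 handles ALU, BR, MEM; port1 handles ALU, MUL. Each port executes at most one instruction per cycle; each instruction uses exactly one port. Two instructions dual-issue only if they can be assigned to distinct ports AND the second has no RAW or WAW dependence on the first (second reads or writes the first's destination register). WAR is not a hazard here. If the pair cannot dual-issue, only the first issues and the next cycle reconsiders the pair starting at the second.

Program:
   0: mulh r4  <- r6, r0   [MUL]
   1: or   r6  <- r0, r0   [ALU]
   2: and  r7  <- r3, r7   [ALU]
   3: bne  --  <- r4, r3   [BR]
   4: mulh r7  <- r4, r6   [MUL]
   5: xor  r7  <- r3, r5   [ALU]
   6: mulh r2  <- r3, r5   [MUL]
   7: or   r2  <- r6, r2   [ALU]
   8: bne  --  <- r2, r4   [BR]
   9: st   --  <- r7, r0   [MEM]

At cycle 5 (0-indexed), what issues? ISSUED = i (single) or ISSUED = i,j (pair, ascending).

ISSUED = 8

0. mulh.MUL+or.ALU @i0,i1  | pair
1. and.ALU+bne.BR @i2,i3  | pair
2. mulh.MUL @i4  | WAW r7
3. xor.ALU+mulh.MUL @i5,i6  | pair
4. or.ALU @i7  | RAW r2
5. bne.BR @i8  | no-port BR/MEM
6. st.MEM @i9  | tail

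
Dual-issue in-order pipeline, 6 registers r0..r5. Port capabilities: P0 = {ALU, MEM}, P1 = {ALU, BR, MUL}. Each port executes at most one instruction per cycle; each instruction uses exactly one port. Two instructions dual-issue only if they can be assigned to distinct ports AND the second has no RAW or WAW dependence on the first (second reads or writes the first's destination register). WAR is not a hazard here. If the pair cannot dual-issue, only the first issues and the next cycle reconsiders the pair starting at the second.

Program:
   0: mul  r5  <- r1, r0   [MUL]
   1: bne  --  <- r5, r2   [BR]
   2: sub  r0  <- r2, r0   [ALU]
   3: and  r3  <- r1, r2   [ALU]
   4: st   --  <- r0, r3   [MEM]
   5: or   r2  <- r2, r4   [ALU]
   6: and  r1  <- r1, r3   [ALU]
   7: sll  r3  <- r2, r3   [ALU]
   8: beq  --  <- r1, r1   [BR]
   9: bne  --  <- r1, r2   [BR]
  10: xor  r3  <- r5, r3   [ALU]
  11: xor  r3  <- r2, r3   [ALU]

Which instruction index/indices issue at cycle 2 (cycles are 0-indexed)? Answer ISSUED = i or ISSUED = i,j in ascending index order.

ISSUED = 3

#0 head=0: mul i0 no-port MUL/BR
#1 head=1: bne sub i1/i2 pair
#2 head=3: and i3 RAW r3
#3 head=4: st or i4/i5 pair
#4 head=6: and sll i6/i7 pair
#5 head=8: beq i8 no-port BR/BR
#6 head=9: bne xor i9/i10 pair
#7 head=11: xor i11 tail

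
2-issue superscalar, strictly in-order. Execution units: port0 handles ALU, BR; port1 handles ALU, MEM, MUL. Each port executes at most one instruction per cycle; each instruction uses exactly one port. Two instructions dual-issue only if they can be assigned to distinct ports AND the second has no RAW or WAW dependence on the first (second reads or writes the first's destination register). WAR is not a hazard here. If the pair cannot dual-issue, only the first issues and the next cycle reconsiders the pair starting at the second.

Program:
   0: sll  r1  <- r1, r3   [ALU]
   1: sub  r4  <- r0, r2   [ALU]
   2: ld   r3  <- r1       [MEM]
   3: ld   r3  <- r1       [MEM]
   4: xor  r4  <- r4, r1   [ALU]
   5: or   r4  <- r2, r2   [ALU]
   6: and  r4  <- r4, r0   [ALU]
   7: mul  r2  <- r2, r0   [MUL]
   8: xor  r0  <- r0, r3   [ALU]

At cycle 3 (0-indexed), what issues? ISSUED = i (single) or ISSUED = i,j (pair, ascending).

ISSUED = 5

#0 head=0: sll.ALU;sub.ALU i0&i1 pair
#1 head=2: ld.MEM i2 no-port MEM/MEM
#2 head=3: ld.MEM;xor.ALU i3&i4 pair
#3 head=5: or.ALU i5 RAW+WAW r4
#4 head=6: and.ALU;mul.MUL i6&i7 pair
#5 head=8: xor.ALU i8 tail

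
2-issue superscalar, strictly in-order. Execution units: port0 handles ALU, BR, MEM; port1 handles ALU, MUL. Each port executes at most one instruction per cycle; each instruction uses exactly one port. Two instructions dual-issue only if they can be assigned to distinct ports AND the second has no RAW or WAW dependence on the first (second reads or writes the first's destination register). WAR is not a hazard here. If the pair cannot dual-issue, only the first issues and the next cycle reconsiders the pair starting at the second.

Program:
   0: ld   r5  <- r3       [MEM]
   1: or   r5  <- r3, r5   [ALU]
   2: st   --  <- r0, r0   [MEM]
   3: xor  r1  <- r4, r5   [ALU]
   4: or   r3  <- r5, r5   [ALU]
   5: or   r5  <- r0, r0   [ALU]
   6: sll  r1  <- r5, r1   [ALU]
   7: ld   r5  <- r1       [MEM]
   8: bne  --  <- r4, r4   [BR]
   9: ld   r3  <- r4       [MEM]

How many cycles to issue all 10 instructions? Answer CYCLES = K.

c0: i0 ld.MEM  RAW+WAW r5
c1: i1&i2 or.ALU/st.MEM  pair
c2: i3&i4 xor.ALU/or.ALU  pair
c3: i5 or.ALU  RAW r5
c4: i6 sll.ALU  RAW r1
c5: i7 ld.MEM  no-port MEM/BR
c6: i8 bne.BR  no-port BR/MEM
c7: i9 ld.MEM  tail

CYCLES = 8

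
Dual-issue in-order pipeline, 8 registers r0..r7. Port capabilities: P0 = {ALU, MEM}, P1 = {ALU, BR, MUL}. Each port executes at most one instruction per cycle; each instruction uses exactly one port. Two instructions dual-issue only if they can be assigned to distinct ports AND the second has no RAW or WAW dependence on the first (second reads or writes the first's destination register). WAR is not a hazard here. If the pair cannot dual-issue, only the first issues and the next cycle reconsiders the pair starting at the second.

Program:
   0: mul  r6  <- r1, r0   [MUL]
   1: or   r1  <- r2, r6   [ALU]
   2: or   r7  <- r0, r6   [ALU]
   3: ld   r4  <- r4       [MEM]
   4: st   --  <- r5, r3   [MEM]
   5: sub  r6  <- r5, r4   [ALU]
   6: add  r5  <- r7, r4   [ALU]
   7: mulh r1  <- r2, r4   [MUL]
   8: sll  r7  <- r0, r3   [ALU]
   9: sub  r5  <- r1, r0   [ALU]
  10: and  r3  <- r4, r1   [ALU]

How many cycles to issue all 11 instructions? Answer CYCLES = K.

c0: i0 mul.MUL  RAW r6
c1: i1&i2 or.ALU or.ALU  dual
c2: i3 ld.MEM  no-port MEM/MEM
c3: i4&i5 st.MEM sub.ALU  dual
c4: i6&i7 add.ALU mulh.MUL  dual
c5: i8&i9 sll.ALU sub.ALU  dual
c6: i10 and.ALU  tail

CYCLES = 7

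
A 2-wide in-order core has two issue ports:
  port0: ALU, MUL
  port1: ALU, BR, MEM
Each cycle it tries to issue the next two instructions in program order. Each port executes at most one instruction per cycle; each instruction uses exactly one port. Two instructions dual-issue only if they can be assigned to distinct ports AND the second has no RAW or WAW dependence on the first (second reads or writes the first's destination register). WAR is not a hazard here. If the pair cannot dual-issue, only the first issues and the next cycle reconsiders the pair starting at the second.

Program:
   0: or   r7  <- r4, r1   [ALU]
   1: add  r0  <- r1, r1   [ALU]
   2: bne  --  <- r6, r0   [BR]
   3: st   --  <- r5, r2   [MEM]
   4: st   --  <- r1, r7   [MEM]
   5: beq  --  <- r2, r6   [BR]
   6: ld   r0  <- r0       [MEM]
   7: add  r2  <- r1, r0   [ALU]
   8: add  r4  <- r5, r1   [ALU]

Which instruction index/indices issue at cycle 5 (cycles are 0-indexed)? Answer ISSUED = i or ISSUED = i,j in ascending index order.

ISSUED = 6

c0: i0,i1 or.ALU/add.ALU  dual
c1: i2 bne.BR  no-port BR/MEM
c2: i3 st.MEM  no-port MEM/MEM
c3: i4 st.MEM  no-port MEM/BR
c4: i5 beq.BR  no-port BR/MEM
c5: i6 ld.MEM  RAW r0
c6: i7,i8 add.ALU/add.ALU  dual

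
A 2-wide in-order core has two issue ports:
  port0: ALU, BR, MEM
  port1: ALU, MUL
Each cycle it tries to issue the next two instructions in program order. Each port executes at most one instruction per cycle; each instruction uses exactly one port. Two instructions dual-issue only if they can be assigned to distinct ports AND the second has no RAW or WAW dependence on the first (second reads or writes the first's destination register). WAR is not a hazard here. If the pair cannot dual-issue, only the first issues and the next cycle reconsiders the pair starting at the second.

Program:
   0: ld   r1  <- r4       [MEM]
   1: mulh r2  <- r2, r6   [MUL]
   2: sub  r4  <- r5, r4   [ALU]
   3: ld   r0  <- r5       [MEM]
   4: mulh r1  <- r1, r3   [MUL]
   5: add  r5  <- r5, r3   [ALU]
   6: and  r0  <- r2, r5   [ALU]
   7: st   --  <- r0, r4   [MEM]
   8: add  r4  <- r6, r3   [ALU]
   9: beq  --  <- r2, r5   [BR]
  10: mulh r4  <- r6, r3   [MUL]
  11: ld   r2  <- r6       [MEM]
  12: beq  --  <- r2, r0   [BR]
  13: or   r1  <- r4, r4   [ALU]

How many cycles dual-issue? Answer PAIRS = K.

c0: i0,i1 ld.MEM/mulh.MUL  dual
c1: i2,i3 sub.ALU/ld.MEM  dual
c2: i4,i5 mulh.MUL/add.ALU  dual
c3: i6 and.ALU  RAW r0
c4: i7,i8 st.MEM/add.ALU  dual
c5: i9,i10 beq.BR/mulh.MUL  dual
c6: i11 ld.MEM  no-port MEM/BR
c7: i12,i13 beq.BR/or.ALU  dual

PAIRS = 6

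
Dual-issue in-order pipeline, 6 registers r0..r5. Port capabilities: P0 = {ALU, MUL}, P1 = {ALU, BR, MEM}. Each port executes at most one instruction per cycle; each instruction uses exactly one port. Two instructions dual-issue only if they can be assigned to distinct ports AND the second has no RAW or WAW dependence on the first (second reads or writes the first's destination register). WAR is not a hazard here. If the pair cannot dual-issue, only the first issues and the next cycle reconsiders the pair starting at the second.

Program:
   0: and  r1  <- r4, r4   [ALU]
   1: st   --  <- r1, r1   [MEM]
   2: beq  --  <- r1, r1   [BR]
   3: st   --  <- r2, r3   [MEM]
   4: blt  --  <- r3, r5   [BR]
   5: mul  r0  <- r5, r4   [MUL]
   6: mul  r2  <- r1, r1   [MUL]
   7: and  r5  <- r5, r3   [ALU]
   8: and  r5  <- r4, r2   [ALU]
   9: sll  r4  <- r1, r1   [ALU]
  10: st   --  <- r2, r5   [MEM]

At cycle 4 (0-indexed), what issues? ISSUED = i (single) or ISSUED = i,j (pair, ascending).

c0: i0 and  RAW r1
c1: i1 st  no-port MEM/BR
c2: i2 beq  no-port BR/MEM
c3: i3 st  no-port MEM/BR
c4: i4&i5 blt+mul  dual
c5: i6&i7 mul+and  dual
c6: i8&i9 and+sll  dual
c7: i10 st  tail

ISSUED = 4,5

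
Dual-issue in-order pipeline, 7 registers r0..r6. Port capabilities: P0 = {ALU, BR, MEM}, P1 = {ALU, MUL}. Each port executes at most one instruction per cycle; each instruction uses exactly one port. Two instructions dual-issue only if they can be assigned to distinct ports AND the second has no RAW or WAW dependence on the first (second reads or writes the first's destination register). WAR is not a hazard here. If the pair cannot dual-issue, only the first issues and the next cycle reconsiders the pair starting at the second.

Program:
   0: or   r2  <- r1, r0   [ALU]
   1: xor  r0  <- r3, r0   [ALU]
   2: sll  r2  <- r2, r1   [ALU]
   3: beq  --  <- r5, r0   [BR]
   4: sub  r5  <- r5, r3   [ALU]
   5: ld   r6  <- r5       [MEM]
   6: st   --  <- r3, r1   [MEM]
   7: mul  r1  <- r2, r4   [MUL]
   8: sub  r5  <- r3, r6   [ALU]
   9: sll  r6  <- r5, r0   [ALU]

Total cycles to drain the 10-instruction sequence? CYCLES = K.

0. or;xor @i0,i1  | dual
1. sll;beq @i2,i3  | dual
2. sub @i4  | RAW r5
3. ld @i5  | no-port MEM/MEM
4. st;mul @i6,i7  | dual
5. sub @i8  | RAW r5
6. sll @i9  | tail

CYCLES = 7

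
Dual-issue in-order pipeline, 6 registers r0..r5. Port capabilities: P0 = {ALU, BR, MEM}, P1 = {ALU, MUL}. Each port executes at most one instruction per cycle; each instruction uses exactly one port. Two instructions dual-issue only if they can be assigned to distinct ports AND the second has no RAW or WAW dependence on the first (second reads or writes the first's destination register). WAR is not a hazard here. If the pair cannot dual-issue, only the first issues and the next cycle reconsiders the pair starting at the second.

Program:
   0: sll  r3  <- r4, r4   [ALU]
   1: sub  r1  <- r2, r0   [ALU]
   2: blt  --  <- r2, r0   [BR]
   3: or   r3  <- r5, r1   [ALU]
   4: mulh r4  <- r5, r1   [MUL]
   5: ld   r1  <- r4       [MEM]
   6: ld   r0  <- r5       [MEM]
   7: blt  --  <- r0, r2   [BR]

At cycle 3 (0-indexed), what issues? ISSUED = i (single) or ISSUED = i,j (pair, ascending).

ISSUED = 5

#0 head=0: sll.ALU+sub.ALU i0&i1 dual
#1 head=2: blt.BR+or.ALU i2&i3 dual
#2 head=4: mulh.MUL i4 RAW r4
#3 head=5: ld.MEM i5 no-port MEM/MEM
#4 head=6: ld.MEM i6 no-port MEM/BR
#5 head=7: blt.BR i7 tail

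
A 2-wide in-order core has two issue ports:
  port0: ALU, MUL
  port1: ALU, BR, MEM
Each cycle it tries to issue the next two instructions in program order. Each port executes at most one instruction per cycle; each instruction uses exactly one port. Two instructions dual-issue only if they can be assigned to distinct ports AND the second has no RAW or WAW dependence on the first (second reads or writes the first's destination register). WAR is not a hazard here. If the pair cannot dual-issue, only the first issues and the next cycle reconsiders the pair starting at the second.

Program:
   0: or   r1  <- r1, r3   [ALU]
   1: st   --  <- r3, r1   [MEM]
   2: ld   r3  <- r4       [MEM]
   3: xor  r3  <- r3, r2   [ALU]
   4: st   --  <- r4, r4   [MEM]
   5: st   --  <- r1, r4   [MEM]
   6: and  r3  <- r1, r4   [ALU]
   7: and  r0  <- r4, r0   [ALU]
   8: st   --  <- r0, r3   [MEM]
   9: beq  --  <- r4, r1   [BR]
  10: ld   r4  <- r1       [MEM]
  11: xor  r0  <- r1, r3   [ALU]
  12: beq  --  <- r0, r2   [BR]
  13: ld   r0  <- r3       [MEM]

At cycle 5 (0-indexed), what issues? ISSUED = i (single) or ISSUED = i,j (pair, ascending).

  cy0 -> i0 (or.ALU) RAW r1
  cy1 -> i1 (st.MEM) no-port MEM/MEM
  cy2 -> i2 (ld.MEM) RAW+WAW r3
  cy3 -> i3&i4 (xor.ALU;st.MEM) dual
  cy4 -> i5&i6 (st.MEM;and.ALU) dual
  cy5 -> i7 (and.ALU) RAW r0
  cy6 -> i8 (st.MEM) no-port MEM/BR
  cy7 -> i9 (beq.BR) no-port BR/MEM
  cy8 -> i10&i11 (ld.MEM;xor.ALU) dual
  cy9 -> i12 (beq.BR) no-port BR/MEM
  cy10 -> i13 (ld.MEM) tail

ISSUED = 7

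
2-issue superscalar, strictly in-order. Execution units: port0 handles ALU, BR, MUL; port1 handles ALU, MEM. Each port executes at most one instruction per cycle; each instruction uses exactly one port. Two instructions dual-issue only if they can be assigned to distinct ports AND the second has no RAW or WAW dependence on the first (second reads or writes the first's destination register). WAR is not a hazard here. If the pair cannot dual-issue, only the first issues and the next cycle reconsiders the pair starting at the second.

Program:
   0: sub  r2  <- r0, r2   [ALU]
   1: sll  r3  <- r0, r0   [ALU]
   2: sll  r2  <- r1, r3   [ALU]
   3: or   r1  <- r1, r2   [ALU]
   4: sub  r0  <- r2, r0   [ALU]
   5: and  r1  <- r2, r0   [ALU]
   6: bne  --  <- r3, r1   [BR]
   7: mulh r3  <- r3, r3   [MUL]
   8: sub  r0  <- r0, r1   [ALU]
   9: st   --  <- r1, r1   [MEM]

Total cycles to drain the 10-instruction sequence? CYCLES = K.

CYCLES = 7

  cy0 -> i0&i1 (sub/sll) dual
  cy1 -> i2 (sll) RAW r2
  cy2 -> i3&i4 (or/sub) dual
  cy3 -> i5 (and) RAW r1
  cy4 -> i6 (bne) no-port BR/MUL
  cy5 -> i7&i8 (mulh/sub) dual
  cy6 -> i9 (st) tail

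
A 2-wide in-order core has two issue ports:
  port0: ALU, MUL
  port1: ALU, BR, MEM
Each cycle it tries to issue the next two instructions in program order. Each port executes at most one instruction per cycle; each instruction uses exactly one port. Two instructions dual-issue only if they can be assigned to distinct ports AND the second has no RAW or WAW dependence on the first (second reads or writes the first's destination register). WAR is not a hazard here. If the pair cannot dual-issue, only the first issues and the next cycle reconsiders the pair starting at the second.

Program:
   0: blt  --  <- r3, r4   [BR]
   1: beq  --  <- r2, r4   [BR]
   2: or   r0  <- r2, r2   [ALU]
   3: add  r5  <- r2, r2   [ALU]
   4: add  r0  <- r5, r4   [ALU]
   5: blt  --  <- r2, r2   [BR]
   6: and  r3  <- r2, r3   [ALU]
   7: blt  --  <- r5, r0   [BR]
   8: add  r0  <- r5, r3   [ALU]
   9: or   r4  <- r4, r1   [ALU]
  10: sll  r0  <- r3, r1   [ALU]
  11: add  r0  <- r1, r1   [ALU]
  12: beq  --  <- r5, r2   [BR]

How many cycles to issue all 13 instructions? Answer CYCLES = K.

CYCLES = 8

t=0 i0:blt ; no-port BR/BR
t=1 i1&i2:beq+or ; 2-wide
t=2 i3:add ; RAW r5
t=3 i4&i5:add+blt ; 2-wide
t=4 i6&i7:and+blt ; 2-wide
t=5 i8&i9:add+or ; 2-wide
t=6 i10:sll ; WAW r0
t=7 i11&i12:add+beq ; 2-wide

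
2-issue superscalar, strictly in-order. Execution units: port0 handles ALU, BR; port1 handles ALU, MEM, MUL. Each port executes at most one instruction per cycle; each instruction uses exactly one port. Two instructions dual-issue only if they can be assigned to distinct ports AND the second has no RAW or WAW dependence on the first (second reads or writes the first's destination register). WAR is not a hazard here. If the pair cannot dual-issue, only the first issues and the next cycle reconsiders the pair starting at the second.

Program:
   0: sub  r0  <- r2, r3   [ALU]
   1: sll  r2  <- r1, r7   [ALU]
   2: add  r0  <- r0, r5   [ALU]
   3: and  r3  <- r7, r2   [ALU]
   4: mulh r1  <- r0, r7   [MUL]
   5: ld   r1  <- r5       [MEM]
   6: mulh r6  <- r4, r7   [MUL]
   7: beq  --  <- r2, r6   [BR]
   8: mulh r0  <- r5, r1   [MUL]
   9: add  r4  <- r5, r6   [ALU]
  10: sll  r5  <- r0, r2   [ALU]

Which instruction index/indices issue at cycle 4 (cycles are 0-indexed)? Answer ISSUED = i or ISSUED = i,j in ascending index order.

t=0 i0,i1:sub.ALU+sll.ALU ; dual
t=1 i2,i3:add.ALU+and.ALU ; dual
t=2 i4:mulh.MUL ; no-port MUL/MEM
t=3 i5:ld.MEM ; no-port MEM/MUL
t=4 i6:mulh.MUL ; RAW r6
t=5 i7,i8:beq.BR+mulh.MUL ; dual
t=6 i9,i10:add.ALU+sll.ALU ; dual

ISSUED = 6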